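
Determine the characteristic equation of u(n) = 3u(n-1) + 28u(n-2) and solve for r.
Substitute u(n) = rⁿ and divide through by rⁿ⁻²: r² - 3r - 28 = 0
Factor: (r - 7)(r + 4) = 0, so r = 7, -4.
General solution: u(n) = A·7ⁿ + B·(-4)ⁿ

Characteristic: r² - 3r - 28 = 0, Roots: r = 7, -4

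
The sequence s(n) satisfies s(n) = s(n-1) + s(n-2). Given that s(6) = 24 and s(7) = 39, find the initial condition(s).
Work backwards using s(k) = s(k+2) - s(k+1):
s(5) = s(7) - s(6) = 39 - 24 = 15
s(4) = s(6) - s(5) = 24 - 15 = 9
s(3) = s(5) - s(4) = 15 - 9 = 6
s(2) = s(4) - s(3) = 9 - 6 = 3
s(1) = s(3) - s(2) = 6 - 3 = 3
s(0) = s(2) - s(1) = 3 - 3 = 0

s(0) = 0, s(1) = 3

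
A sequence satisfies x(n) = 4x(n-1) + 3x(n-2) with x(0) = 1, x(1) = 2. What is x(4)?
Computing the sequence terms:
1, 2, 11, 50, 233

233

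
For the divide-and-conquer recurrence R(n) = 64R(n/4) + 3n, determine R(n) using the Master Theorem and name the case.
Master Theorem template: R(n) = a·R(n/b) + f(n).
Here: a=64, b=4, f(n)=3n
Compute log_b(a) = log_4(64) = 3.
f(n) = 3n = O(n^(3-ε)) with ε = 2. Case 1: R(n) = Θ(n^log_b(a)) = Θ(n^3).

Case 1: R(n) = Θ(n^3)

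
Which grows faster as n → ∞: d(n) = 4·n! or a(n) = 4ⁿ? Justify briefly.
Comparing growth rates:
Growth-rate hierarchy: log n ≺ any polynomial ≺ any exponential cⁿ (c>1) ≺ n! ≺ nⁿ.
factorial dominates exponential base 4 asymptotically.

d(n) grows faster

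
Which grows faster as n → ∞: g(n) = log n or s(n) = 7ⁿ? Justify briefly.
Comparing growth rates:
Growth-rate hierarchy: log n ≺ any polynomial ≺ any exponential cⁿ (c>1) ≺ n! ≺ nⁿ.
exponential base 7 dominates logarithmic asymptotically.

s(n) grows faster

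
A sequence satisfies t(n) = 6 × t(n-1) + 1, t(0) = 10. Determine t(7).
Computing step by step:
t(0) = 10
t(1) = 6 × 10 + 1 = 61
t(2) = 6 × 61 + 1 = 367
t(3) = 6 × 367 + 1 = 2203
t(4) = 6 × 2203 + 1 = 13219
t(5) = 6 × 13219 + 1 = 79315
t(6) = 6 × 79315 + 1 = 475891
t(7) = 6 × 475891 + 1 = 2855347

2855347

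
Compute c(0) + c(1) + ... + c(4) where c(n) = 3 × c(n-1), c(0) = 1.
Computing the sequence terms: 1, 3, 9, 27, 81
Adding these values together:

121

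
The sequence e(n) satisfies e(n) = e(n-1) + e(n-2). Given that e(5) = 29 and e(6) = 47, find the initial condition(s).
Work backwards using e(k) = e(k+2) - e(k+1):
e(4) = e(6) - e(5) = 47 - 29 = 18
e(3) = e(5) - e(4) = 29 - 18 = 11
e(2) = e(4) - e(3) = 18 - 11 = 7
e(1) = e(3) - e(2) = 11 - 7 = 4
e(0) = e(2) - e(1) = 7 - 4 = 3

e(0) = 3, e(1) = 4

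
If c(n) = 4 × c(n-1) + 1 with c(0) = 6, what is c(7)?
Computing step by step:
c(0) = 6
c(1) = 4 × 6 + 1 = 25
c(2) = 4 × 25 + 1 = 101
c(3) = 4 × 101 + 1 = 405
c(4) = 4 × 405 + 1 = 1621
c(5) = 4 × 1621 + 1 = 6485
c(6) = 4 × 6485 + 1 = 25941
c(7) = 4 × 25941 + 1 = 103765

103765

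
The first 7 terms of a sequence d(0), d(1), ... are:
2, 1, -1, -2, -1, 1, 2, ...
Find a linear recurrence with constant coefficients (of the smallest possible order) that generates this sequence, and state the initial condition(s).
Look for the lowest-order linear relation among consecutive terms.
Observation: d(n) - 1·d(n-1) - (-1)·d(n-2) = 0 holds for the shown terms, and no order-1 relation d(n) = α·d(n-1) + β fits.
Check at n=3: 1·-1 + (-1)·1 = -2. ✓

d(n) = d(n-1) - d(n-2), d(0) = 2, d(1) = 1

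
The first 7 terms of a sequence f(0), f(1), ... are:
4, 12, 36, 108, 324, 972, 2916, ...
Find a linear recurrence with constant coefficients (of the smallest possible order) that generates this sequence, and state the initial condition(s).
Look for the lowest-order linear relation among consecutive terms.
Observation: each term is 3× the previous.
Check at n=2: 3·12 = 36. ✓

f(n) = 3 × f(n-1), f(0) = 4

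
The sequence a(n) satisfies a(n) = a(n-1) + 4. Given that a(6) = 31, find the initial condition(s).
a(6) = a(0) + 6·4, so a(0) = 31 - 24 = 7.

a(0) = 7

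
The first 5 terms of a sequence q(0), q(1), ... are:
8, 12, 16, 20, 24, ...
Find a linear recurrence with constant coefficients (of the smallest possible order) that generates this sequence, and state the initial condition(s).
Look for the lowest-order linear relation among consecutive terms.
Observation: consecutive differences are constant (= 4).
Check at n=2: 1·12 + 4 = 16. ✓

q(n) = q(n-1) + 4, q(0) = 8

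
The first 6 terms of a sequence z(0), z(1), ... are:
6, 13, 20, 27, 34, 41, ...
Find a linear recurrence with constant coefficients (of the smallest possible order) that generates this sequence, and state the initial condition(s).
Look for the lowest-order linear relation among consecutive terms.
Observation: consecutive differences are constant (= 7).
Check at n=2: 1·13 + 7 = 20. ✓

z(n) = z(n-1) + 7, z(0) = 6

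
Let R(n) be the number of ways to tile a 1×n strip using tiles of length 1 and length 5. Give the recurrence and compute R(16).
Condition on the last tile: it has length 1 (leaving a 1×(n-1) strip) or length 5 (leaving a 1×(n-5) strip), so R(n) = R(n-1) + R(n-5) (order-5 linear recurrence).
For 0 ≤ i < 5 only unit tiles fit, so R(i) = 1.
Iterating the recurrence: R(5) = 2, R(6) = 3, R(7) = 4, R(8) = 5, R(9) = 6, R(10) = 8, R(11) = 11, R(12) = 15, R(13) = 20, R(14) = 26, R(15) = 34, R(16) = 45.

R(n) = R(n-1) + R(n-5), with R(i) = 1 for 0 ≤ i < 5; R(16) = 45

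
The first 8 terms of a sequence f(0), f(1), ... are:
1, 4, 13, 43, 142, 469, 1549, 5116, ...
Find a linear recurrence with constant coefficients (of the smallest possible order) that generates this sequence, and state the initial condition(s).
Look for the lowest-order linear relation among consecutive terms.
Observation: f(n) - 3·f(n-1) - (1)·f(n-2) = 0 holds for the shown terms, and no order-1 relation f(n) = α·f(n-1) + β fits.
Check at n=3: 3·13 + (1)·4 = 43. ✓

f(n) = 3f(n-1) + f(n-2), f(0) = 1, f(1) = 4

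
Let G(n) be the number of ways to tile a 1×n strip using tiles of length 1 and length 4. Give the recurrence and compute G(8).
Condition on the last tile: it has length 1 (leaving a 1×(n-1) strip) or length 4 (leaving a 1×(n-4) strip), so G(n) = G(n-1) + G(n-4) (order-4 linear recurrence).
For 0 ≤ i < 4 only unit tiles fit, so G(i) = 1.
Iterating the recurrence: G(4) = 2, G(5) = 3, G(6) = 4, G(7) = 5, G(8) = 7.

G(n) = G(n-1) + G(n-4), with G(i) = 1 for 0 ≤ i < 4; G(8) = 7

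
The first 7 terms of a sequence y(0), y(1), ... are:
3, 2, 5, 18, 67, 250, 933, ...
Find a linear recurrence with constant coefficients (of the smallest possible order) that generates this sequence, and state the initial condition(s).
Look for the lowest-order linear relation among consecutive terms.
Observation: y(n) - 4·y(n-1) - (-1)·y(n-2) = 0 holds for the shown terms, and no order-1 relation y(n) = α·y(n-1) + β fits.
Check at n=3: 4·5 + (-1)·2 = 18. ✓

y(n) = 4y(n-1) - y(n-2), y(0) = 3, y(1) = 2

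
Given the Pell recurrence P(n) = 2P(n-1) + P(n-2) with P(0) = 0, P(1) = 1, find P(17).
Computing the sequence terms:
0, 1, 2, 5, 12, 29, 70, 169, 408, 985, 2378, 5741, 13860, 33461, 80782, 195025, 470832, 1136689

1136689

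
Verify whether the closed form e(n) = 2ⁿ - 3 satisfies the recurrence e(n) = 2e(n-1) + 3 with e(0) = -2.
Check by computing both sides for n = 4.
From the recurrence with e(0) = -2:
  e(0) = -2, e(1) = -1, e(2) = 1, e(3) = 5, e(4) = 13
  so the recurrence gives e(4) = 13.
From the proposed closed form e(n) = 2ⁿ - 3:
  e(4) = 13.
Both sides give 13 at n = 4, and the initial condition(s) match, so the closed form is consistent.

Yes, the closed form is correct.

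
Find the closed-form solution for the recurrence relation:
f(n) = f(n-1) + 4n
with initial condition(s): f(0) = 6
Recurrence: f(n) = f(n-1) + 4n, initial: f(0) = 6.
Telescoping: f(n) = f(0) + 4·Σᵢ₌₁ⁿ i = 6 + 4·n(n+1)/2.

f(n) = 4·n(n+1)/2 + 6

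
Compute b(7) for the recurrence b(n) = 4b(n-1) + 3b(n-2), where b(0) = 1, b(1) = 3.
Computing the sequence terms:
1, 3, 15, 69, 321, 1491, 6927, 32181

32181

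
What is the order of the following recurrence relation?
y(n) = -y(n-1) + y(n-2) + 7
The order is the largest lag k for which y(n-k) appears. Here the deepest term is y(n-2) (the 7 term is non-homogeneous and does not affect the order), so the order is 2.

Order 2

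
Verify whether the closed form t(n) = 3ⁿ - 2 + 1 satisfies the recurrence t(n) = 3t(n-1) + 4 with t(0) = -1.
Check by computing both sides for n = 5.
From the recurrence with t(0) = -1:
  t(0) = -1, t(1) = 1, t(2) = 7, t(3) = 25, t(4) = 79, t(5) = 241
  so the recurrence gives t(5) = 241.
From the proposed closed form t(n) = 3ⁿ - 2 + 1:
  t(5) = 242.
The recurrence gives 241 but the closed form gives 242, so the closed form does not satisfy the recurrence.

No, the closed form is incorrect.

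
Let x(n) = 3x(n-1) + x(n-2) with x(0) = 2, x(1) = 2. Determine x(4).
Computing the sequence terms:
2, 2, 8, 26, 86

86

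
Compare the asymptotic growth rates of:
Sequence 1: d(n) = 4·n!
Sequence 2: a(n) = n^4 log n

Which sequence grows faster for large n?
Comparing growth rates:
Growth-rate hierarchy: log n ≺ any polynomial ≺ any exponential cⁿ (c>1) ≺ n! ≺ nⁿ.
factorial dominates polynomial degree 4 (with log factor) asymptotically.

d(n) grows faster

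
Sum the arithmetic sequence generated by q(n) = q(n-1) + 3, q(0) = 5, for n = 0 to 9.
Computing the sequence terms: 5, 8, 11, 14, 17, 20, 23, 26, 29, 32
Adding these values together:

185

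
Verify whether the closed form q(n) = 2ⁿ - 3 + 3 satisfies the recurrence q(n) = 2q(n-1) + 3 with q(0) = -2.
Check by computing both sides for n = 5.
From the recurrence with q(0) = -2:
  q(0) = -2, q(1) = -1, q(2) = 1, q(3) = 5, q(4) = 13, q(5) = 29
  so the recurrence gives q(5) = 29.
From the proposed closed form q(n) = 2ⁿ - 3 + 3:
  q(5) = 32.
The recurrence gives 29 but the closed form gives 32, so the closed form does not satisfy the recurrence.

No, the closed form is incorrect.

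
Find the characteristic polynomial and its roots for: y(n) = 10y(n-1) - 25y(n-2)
Substitute y(n) = rⁿ and divide through by rⁿ⁻²: r² - 10r + 25 = 0
Factor: (r - 5)² = 0, so r = 5 (double root).
General solution: y(n) = (A + Bn)·5ⁿ

Characteristic: r² - 10r + 25 = 0, Roots: r = 5 (double root)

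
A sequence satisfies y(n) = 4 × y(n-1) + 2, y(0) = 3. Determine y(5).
Computing step by step:
y(0) = 3
y(1) = 4 × 3 + 2 = 14
y(2) = 4 × 14 + 2 = 58
y(3) = 4 × 58 + 2 = 234
y(4) = 4 × 234 + 2 = 938
y(5) = 4 × 938 + 2 = 3754

3754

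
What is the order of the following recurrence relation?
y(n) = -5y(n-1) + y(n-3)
The order is the largest lag k for which y(n-k) appears. Here the deepest term is y(n-3), so the order is 3.

Order 3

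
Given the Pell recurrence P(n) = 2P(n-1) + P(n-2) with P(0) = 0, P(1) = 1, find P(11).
Computing the sequence terms:
0, 1, 2, 5, 12, 29, 70, 169, 408, 985, 2378, 5741

5741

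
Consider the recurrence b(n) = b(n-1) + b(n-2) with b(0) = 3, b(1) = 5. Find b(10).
Computing the sequence terms:
3, 5, 8, 13, 21, 34, 55, 89, 144, 233, 377

377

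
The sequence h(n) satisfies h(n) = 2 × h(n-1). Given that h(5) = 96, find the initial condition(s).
In general h(n) = 2ⁿ · h(0). At n = 5: h(0) = h(5) / 2^5 = 96 / 32 = 3.

h(0) = 3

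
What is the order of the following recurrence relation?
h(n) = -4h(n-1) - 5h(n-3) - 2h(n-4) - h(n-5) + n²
The order is the largest lag k for which h(n-k) appears. Here the deepest term is h(n-5) (the n² term is non-homogeneous and does not affect the order), so the order is 5.

Order 5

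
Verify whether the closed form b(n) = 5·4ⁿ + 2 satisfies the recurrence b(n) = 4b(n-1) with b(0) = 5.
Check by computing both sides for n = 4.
From the recurrence with b(0) = 5:
  b(0) = 5, b(1) = 20, b(2) = 80, b(3) = 320, b(4) = 1280
  so the recurrence gives b(4) = 1280.
From the proposed closed form b(n) = 5·4ⁿ + 2:
  b(4) = 1282.
The recurrence gives 1280 but the closed form gives 1282, so the closed form does not satisfy the recurrence.

No, the closed form is incorrect.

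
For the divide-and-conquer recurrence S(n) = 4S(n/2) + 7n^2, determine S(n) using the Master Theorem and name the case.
Master Theorem template: S(n) = a·S(n/b) + f(n).
Here: a=4, b=2, f(n)=7n^2
Compute log_b(a) = log_2(4) = 2.
f(n) = 7n^2 = Θ(n^2). Case 2: S(n) = Θ(n^2 log n).

Case 2: S(n) = Θ(n^2 log n)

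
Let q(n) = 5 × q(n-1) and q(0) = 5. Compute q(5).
Computing step by step:
q(0) = 5
q(1) = 5 × 5 = 25
q(2) = 5 × 25 = 125
q(3) = 5 × 125 = 625
q(4) = 5 × 625 = 3125
q(5) = 5 × 3125 = 15625

15625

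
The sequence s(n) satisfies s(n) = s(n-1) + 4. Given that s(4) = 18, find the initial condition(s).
s(4) = s(0) + 4·4, so s(0) = 18 - 16 = 2.

s(0) = 2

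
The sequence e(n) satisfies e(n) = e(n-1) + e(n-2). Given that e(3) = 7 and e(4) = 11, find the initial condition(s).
Work backwards using e(k) = e(k+2) - e(k+1):
e(2) = e(4) - e(3) = 11 - 7 = 4
e(1) = e(3) - e(2) = 7 - 4 = 3
e(0) = e(2) - e(1) = 4 - 3 = 1

e(0) = 1, e(1) = 3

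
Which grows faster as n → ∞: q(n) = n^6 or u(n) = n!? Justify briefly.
Comparing growth rates:
Growth-rate hierarchy: log n ≺ any polynomial ≺ any exponential cⁿ (c>1) ≺ n! ≺ nⁿ.
factorial dominates polynomial degree 6 asymptotically.

u(n) grows faster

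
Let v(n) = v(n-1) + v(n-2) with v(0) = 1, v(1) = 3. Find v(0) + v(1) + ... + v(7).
Computing the sequence terms: 1, 3, 4, 7, 11, 18, 29, 47
Adding these values together:

120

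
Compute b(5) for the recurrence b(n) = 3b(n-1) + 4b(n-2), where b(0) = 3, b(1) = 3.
Computing the sequence terms:
3, 3, 21, 75, 309, 1227

1227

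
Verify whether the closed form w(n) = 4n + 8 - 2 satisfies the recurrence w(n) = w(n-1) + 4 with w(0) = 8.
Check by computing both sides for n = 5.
From the recurrence with w(0) = 8:
  w(0) = 8, w(1) = 12, w(2) = 16, w(3) = 20, w(4) = 24, w(5) = 28
  so the recurrence gives w(5) = 28.
From the proposed closed form w(n) = 4n + 8 - 2:
  w(5) = 26.
The recurrence gives 28 but the closed form gives 26, so the closed form does not satisfy the recurrence.

No, the closed form is incorrect.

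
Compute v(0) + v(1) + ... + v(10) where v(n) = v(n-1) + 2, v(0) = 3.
Computing the sequence terms: 3, 5, 7, 9, 11, 13, 15, 17, 19, 21, 23
Adding these values together:

143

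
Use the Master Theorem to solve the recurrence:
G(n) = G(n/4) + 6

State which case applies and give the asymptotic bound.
Master Theorem template: G(n) = a·G(n/b) + f(n).
Here: a=1, b=4, f(n)=6
Compute log_b(a) = log_4(1) = 0.
f(n) = 6 = Θ(1). Case 2: G(n) = Θ(log n).

Case 2: G(n) = Θ(log n)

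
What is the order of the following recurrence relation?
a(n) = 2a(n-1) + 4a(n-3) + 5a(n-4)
The order is the largest lag k for which a(n-k) appears. Here the deepest term is a(n-4), so the order is 4.

Order 4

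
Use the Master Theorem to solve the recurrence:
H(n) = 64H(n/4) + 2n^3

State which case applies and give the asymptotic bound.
Master Theorem template: H(n) = a·H(n/b) + f(n).
Here: a=64, b=4, f(n)=2n^3
Compute log_b(a) = log_4(64) = 3.
f(n) = 2n^3 = Θ(n^3). Case 2: H(n) = Θ(n^3 log n).

Case 2: H(n) = Θ(n^3 log n)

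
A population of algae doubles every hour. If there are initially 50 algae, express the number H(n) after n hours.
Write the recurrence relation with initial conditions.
Each hour multiplies the count by 2, so the count after n hours depends only on the count after n-1 hours: H(n) = 2 × H(n-1). The starting count gives H(0) = 50.
Unrolling n times gives the closed form H(n) = 50 × 2ⁿ.

H(n) = 2 × H(n-1), H(0) = 50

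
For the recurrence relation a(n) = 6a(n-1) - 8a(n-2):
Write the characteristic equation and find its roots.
Substitute a(n) = rⁿ and divide through by rⁿ⁻²: r² - 6r + 8 = 0
Factor: (r - 2)(r - 4) = 0, so r = 2, 4.
General solution: a(n) = A·2ⁿ + B·4ⁿ

Characteristic: r² - 6r + 8 = 0, Roots: r = 2, 4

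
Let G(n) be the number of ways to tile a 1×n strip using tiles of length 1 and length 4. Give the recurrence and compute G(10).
Condition on the last tile: it has length 1 (leaving a 1×(n-1) strip) or length 4 (leaving a 1×(n-4) strip), so G(n) = G(n-1) + G(n-4) (order-4 linear recurrence).
For 0 ≤ i < 4 only unit tiles fit, so G(i) = 1.
Iterating the recurrence: G(4) = 2, G(5) = 3, G(6) = 4, G(7) = 5, G(8) = 7, G(9) = 10, G(10) = 14.

G(n) = G(n-1) + G(n-4), with G(i) = 1 for 0 ≤ i < 4; G(10) = 14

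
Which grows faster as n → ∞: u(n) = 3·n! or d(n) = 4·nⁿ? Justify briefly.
Comparing growth rates:
Growth-rate hierarchy: log n ≺ any polynomial ≺ any exponential cⁿ (c>1) ≺ n! ≺ nⁿ.
super-exponential nⁿ dominates factorial asymptotically.

d(n) grows faster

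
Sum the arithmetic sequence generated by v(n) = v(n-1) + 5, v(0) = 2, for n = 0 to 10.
Computing the sequence terms: 2, 7, 12, 17, 22, 27, 32, 37, 42, 47, 52
Adding these values together:

297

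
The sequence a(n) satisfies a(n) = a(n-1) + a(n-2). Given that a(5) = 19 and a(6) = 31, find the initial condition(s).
Work backwards using a(k) = a(k+2) - a(k+1):
a(4) = a(6) - a(5) = 31 - 19 = 12
a(3) = a(5) - a(4) = 19 - 12 = 7
a(2) = a(4) - a(3) = 12 - 7 = 5
a(1) = a(3) - a(2) = 7 - 5 = 2
a(0) = a(2) - a(1) = 5 - 2 = 3

a(0) = 3, a(1) = 2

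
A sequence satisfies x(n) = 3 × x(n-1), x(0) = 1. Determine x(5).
Computing step by step:
x(0) = 1
x(1) = 3 × 1 = 3
x(2) = 3 × 3 = 9
x(3) = 3 × 9 = 27
x(4) = 3 × 27 = 81
x(5) = 3 × 81 = 243

243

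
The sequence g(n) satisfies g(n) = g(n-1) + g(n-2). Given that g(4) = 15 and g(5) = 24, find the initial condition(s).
Work backwards using g(k) = g(k+2) - g(k+1):
g(3) = g(5) - g(4) = 24 - 15 = 9
g(2) = g(4) - g(3) = 15 - 9 = 6
g(1) = g(3) - g(2) = 9 - 6 = 3
g(0) = g(2) - g(1) = 6 - 3 = 3

g(0) = 3, g(1) = 3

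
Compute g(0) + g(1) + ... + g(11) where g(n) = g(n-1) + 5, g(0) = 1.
Computing the sequence terms: 1, 6, 11, 16, 21, 26, 31, 36, 41, 46, 51, 56
Adding these values together:

342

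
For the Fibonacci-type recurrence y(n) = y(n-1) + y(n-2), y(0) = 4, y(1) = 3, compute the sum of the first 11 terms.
Computing the sequence terms: 4, 3, 7, 10, 17, 27, 44, 71, 115, 186, 301
Adding these values together:

785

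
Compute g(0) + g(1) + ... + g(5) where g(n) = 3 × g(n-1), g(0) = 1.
Computing the sequence terms: 1, 3, 9, 27, 81, 243
Adding these values together:

364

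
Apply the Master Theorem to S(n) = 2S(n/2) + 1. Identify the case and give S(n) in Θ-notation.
Master Theorem template: S(n) = a·S(n/b) + f(n).
Here: a=2, b=2, f(n)=1
Compute log_b(a) = log_2(2) = 1.
f(n) = 1 = O(n^(1-ε)) with ε = 1. Case 1: S(n) = Θ(n^log_b(a)) = Θ(n).

Case 1: S(n) = Θ(n)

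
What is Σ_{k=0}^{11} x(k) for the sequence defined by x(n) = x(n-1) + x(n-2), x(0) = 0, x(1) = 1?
Computing the sequence terms: 0, 1, 1, 2, 3, 5, 8, 13, 21, 34, 55, 89
Adding these values together:

232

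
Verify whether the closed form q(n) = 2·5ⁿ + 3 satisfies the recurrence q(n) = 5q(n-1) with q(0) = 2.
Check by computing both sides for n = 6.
From the recurrence with q(0) = 2:
  q(0) = 2, q(1) = 10, q(2) = 50, q(3) = 250, q(4) = 1250, q(5) = 6250, q(6) = 31250
  so the recurrence gives q(6) = 31250.
From the proposed closed form q(n) = 2·5ⁿ + 3:
  q(6) = 31253.
The recurrence gives 31250 but the closed form gives 31253, so the closed form does not satisfy the recurrence.

No, the closed form is incorrect.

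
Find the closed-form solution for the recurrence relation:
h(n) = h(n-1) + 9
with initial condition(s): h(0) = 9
Recurrence: h(n) = h(n-1) + 9, initial: h(0) = 9.
Each step adds 9, so h(n) = h(0) + 9n = 9n + 9.

h(n) = 9n + 9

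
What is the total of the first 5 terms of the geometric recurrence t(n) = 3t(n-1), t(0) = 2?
Computing the sequence terms: 2, 6, 18, 54, 162
Adding these values together:

242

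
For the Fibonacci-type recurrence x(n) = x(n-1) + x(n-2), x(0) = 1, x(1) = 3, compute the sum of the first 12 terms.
Computing the sequence terms: 1, 3, 4, 7, 11, 18, 29, 47, 76, 123, 199, 322
Adding these values together:

840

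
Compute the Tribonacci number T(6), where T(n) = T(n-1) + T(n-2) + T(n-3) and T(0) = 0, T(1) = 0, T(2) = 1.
Computing the sequence terms:
0, 0, 1, 1, 2, 4, 7

7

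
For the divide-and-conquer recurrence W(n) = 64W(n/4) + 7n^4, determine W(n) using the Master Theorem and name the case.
Master Theorem template: W(n) = a·W(n/b) + f(n).
Here: a=64, b=4, f(n)=7n^4
Compute log_b(a) = log_4(64) = 3.
f(n) = 7n^4 = Ω(n^(3+ε)) with ε = 1, and the regularity condition holds (a·f(n/b) = (a/b^4)·f(n) with a/b^4 = 4^-1 < 1). Case 3: W(n) = Θ(f(n)) = Θ(n^4).

Case 3: W(n) = Θ(n^4)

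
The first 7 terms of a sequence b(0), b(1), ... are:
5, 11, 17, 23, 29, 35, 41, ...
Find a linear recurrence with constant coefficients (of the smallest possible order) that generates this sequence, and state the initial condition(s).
Look for the lowest-order linear relation among consecutive terms.
Observation: consecutive differences are constant (= 6).
Check at n=2: 1·11 + 6 = 17. ✓

b(n) = b(n-1) + 6, b(0) = 5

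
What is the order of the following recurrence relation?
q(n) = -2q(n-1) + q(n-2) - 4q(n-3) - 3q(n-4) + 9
The order is the largest lag k for which q(n-k) appears. Here the deepest term is q(n-4) (the 9 term is non-homogeneous and does not affect the order), so the order is 4.

Order 4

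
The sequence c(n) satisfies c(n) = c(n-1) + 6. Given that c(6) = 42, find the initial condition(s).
c(6) = c(0) + 6·6, so c(0) = 42 - 36 = 6.

c(0) = 6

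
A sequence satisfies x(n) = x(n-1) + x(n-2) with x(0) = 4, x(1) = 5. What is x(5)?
Computing the sequence terms:
4, 5, 9, 14, 23, 37

37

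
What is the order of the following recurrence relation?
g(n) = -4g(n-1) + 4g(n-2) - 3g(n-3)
The order is the largest lag k for which g(n-k) appears. Here the deepest term is g(n-3), so the order is 3.

Order 3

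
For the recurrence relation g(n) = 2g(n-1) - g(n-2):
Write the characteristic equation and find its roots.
Substitute g(n) = rⁿ and divide through by rⁿ⁻²: r² - 2r + 1 = 0
Factor: (r - 1)² = 0, so r = 1 (double root).
General solution: g(n) = (A + Bn)·1ⁿ

Characteristic: r² - 2r + 1 = 0, Roots: r = 1 (double root)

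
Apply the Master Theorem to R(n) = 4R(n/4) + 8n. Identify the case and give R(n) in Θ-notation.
Master Theorem template: R(n) = a·R(n/b) + f(n).
Here: a=4, b=4, f(n)=8n
Compute log_b(a) = log_4(4) = 1.
f(n) = 8n = Θ(n). Case 2: R(n) = Θ(n log n).

Case 2: R(n) = Θ(n log n)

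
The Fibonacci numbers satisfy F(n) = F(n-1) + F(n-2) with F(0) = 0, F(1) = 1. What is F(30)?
Computing the sequence terms:
0, 1, 1, 2, 3, 5, 8, 13, 21, 34, 55, 89, 144, 233, 377, 610, 987, 1597, 2584, 4181, 6765, 10946, 17711, 28657, 46368, 75025, 121393, 196418, 317811, 514229, 832040

832040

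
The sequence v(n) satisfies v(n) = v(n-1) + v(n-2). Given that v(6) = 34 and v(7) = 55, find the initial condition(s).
Work backwards using v(k) = v(k+2) - v(k+1):
v(5) = v(7) - v(6) = 55 - 34 = 21
v(4) = v(6) - v(5) = 34 - 21 = 13
v(3) = v(5) - v(4) = 21 - 13 = 8
v(2) = v(4) - v(3) = 13 - 8 = 5
v(1) = v(3) - v(2) = 8 - 5 = 3
v(0) = v(2) - v(1) = 5 - 3 = 2

v(0) = 2, v(1) = 3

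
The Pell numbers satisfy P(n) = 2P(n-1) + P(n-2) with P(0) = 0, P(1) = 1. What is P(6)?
Computing the sequence terms:
0, 1, 2, 5, 12, 29, 70

70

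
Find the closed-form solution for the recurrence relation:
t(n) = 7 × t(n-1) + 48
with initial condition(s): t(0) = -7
Recurrence: t(n) = 7 × t(n-1) + 48, initial: t(0) = -7.
Try t(n) = A·7ⁿ + C. Substituting: A·7ⁿ + C = 7(A·7ⁿ⁻¹ + C) + 48 = A·7ⁿ + 7C + 48, so C = 7C + 48, giving C = -8. Then t(0) = A - 8 = -7 gives A = 1.

t(n) = 7ⁿ - 8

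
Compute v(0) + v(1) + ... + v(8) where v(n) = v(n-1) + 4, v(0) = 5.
Computing the sequence terms: 5, 9, 13, 17, 21, 25, 29, 33, 37
Adding these values together:

189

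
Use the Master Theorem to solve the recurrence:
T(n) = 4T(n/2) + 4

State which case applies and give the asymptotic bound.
Master Theorem template: T(n) = a·T(n/b) + f(n).
Here: a=4, b=2, f(n)=4
Compute log_b(a) = log_2(4) = 2.
f(n) = 4 = O(n^(2-ε)) with ε = 2. Case 1: T(n) = Θ(n^log_b(a)) = Θ(n^2).

Case 1: T(n) = Θ(n^2)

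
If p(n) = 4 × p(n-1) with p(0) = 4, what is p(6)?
Computing step by step:
p(0) = 4
p(1) = 4 × 4 = 16
p(2) = 4 × 16 = 64
p(3) = 4 × 64 = 256
p(4) = 4 × 256 = 1024
p(5) = 4 × 1024 = 4096
p(6) = 4 × 4096 = 16384

16384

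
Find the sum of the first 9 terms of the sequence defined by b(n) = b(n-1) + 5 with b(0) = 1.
Computing the sequence terms: 1, 6, 11, 16, 21, 26, 31, 36, 41
Adding these values together:

189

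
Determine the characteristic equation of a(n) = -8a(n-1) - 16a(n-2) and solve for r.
Substitute a(n) = rⁿ and divide through by rⁿ⁻²: r² + 8r + 16 = 0
Factor: (r + 4)² = 0, so r = -4 (double root).
General solution: a(n) = (A + Bn)·(-4)ⁿ

Characteristic: r² + 8r + 16 = 0, Roots: r = -4 (double root)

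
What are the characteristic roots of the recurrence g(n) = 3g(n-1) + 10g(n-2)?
Substitute g(n) = rⁿ and divide through by rⁿ⁻²: r² - 3r - 10 = 0
Factor: (r - 5)(r + 2) = 0, so r = 5, -2.
General solution: g(n) = A·5ⁿ + B·(-2)ⁿ

Characteristic: r² - 3r - 10 = 0, Roots: r = 5, -2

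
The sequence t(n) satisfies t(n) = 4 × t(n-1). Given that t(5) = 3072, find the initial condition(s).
In general t(n) = 4ⁿ · t(0). At n = 5: t(0) = t(5) / 4^5 = 3072 / 1024 = 3.

t(0) = 3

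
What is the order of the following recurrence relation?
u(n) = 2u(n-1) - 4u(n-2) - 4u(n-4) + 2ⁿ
The order is the largest lag k for which u(n-k) appears. Here the deepest term is u(n-4) (the 2ⁿ term is non-homogeneous and does not affect the order), so the order is 4.

Order 4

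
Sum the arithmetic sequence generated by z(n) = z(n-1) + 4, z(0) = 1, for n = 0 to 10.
Computing the sequence terms: 1, 5, 9, 13, 17, 21, 25, 29, 33, 37, 41
Adding these values together:

231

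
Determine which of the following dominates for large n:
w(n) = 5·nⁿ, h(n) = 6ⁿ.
Comparing growth rates:
Growth-rate hierarchy: log n ≺ any polynomial ≺ any exponential cⁿ (c>1) ≺ n! ≺ nⁿ.
super-exponential nⁿ dominates exponential base 6 asymptotically.

w(n) grows faster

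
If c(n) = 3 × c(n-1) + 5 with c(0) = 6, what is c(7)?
Computing step by step:
c(0) = 6
c(1) = 3 × 6 + 5 = 23
c(2) = 3 × 23 + 5 = 74
c(3) = 3 × 74 + 5 = 227
c(4) = 3 × 227 + 5 = 686
c(5) = 3 × 686 + 5 = 2063
c(6) = 3 × 2063 + 5 = 6194
c(7) = 3 × 6194 + 5 = 18587

18587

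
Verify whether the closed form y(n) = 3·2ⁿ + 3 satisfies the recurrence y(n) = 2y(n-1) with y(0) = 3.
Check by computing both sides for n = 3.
From the recurrence with y(0) = 3:
  y(0) = 3, y(1) = 6, y(2) = 12, y(3) = 24
  so the recurrence gives y(3) = 24.
From the proposed closed form y(n) = 3·2ⁿ + 3:
  y(3) = 27.
The recurrence gives 24 but the closed form gives 27, so the closed form does not satisfy the recurrence.

No, the closed form is incorrect.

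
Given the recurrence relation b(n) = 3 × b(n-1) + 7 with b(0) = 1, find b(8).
Computing step by step:
b(0) = 1
b(1) = 3 × 1 + 7 = 10
b(2) = 3 × 10 + 7 = 37
b(3) = 3 × 37 + 7 = 118
b(4) = 3 × 118 + 7 = 361
b(5) = 3 × 361 + 7 = 1090
b(6) = 3 × 1090 + 7 = 3277
b(7) = 3 × 3277 + 7 = 9838
b(8) = 3 × 9838 + 7 = 29521

29521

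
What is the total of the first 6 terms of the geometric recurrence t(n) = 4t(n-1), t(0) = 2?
Computing the sequence terms: 2, 8, 32, 128, 512, 2048
Adding these values together:

2730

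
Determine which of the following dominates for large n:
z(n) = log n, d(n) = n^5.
Comparing growth rates:
Growth-rate hierarchy: log n ≺ any polynomial ≺ any exponential cⁿ (c>1) ≺ n! ≺ nⁿ.
polynomial degree 5 dominates logarithmic asymptotically.

d(n) grows faster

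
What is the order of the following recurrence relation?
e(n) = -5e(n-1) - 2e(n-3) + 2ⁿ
The order is the largest lag k for which e(n-k) appears. Here the deepest term is e(n-3) (the 2ⁿ term is non-homogeneous and does not affect the order), so the order is 3.

Order 3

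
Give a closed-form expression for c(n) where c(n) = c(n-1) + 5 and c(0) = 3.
Recurrence: c(n) = c(n-1) + 5, initial: c(0) = 3.
Each step adds 5, so c(n) = c(0) + 5n = 5n + 3.

c(n) = 5n + 3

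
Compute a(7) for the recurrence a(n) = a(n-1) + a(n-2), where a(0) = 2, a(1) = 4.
Computing the sequence terms:
2, 4, 6, 10, 16, 26, 42, 68

68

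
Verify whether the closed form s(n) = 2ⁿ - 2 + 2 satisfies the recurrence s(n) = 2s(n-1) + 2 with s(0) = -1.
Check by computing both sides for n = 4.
From the recurrence with s(0) = -1:
  s(0) = -1, s(1) = 0, s(2) = 2, s(3) = 6, s(4) = 14
  so the recurrence gives s(4) = 14.
From the proposed closed form s(n) = 2ⁿ - 2 + 2:
  s(4) = 16.
The recurrence gives 14 but the closed form gives 16, so the closed form does not satisfy the recurrence.

No, the closed form is incorrect.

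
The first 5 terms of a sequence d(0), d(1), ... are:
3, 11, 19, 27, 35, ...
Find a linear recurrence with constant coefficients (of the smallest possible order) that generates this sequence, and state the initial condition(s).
Look for the lowest-order linear relation among consecutive terms.
Observation: consecutive differences are constant (= 8).
Check at n=2: 1·11 + 8 = 19. ✓

d(n) = d(n-1) + 8, d(0) = 3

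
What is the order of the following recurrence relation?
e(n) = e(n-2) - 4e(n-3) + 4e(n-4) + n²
The order is the largest lag k for which e(n-k) appears. Here the deepest term is e(n-4) (the n² term is non-homogeneous and does not affect the order), so the order is 4.

Order 4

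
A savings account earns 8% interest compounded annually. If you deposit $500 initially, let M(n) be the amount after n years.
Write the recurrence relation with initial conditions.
Each year the balance grows by 8%, i.e. is multiplied by 1 + 8/100 = 1.08, so M(n) = 1.08 × M(n-1). The initial deposit gives M(0) = 500.
Unrolling gives the closed form M(n) = 500 × (1.08)ⁿ.

M(n) = 1.08 × M(n-1), M(0) = 500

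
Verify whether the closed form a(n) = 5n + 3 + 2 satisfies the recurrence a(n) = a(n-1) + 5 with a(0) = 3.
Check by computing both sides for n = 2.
From the recurrence with a(0) = 3:
  a(0) = 3, a(1) = 8, a(2) = 13
  so the recurrence gives a(2) = 13.
From the proposed closed form a(n) = 5n + 3 + 2:
  a(2) = 15.
The recurrence gives 13 but the closed form gives 15, so the closed form does not satisfy the recurrence.

No, the closed form is incorrect.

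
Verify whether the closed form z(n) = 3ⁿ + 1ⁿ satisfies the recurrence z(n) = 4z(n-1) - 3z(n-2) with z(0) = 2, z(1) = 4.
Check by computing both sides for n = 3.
From the recurrence with z(0) = 2, z(1) = 4:
  z(0) = 2, z(1) = 4, z(2) = 10, z(3) = 28
  so the recurrence gives z(3) = 28.
From the proposed closed form z(n) = 3ⁿ + 1ⁿ:
  z(3) = 28.
Both sides give 28 at n = 3, and the initial condition(s) match, so the closed form is consistent.

Yes, the closed form is correct.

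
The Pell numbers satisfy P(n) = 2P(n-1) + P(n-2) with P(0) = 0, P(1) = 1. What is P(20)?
Computing the sequence terms:
0, 1, 2, 5, 12, 29, 70, 169, 408, 985, 2378, 5741, 13860, 33461, 80782, 195025, 470832, 1136689, 2744210, 6625109, 15994428

15994428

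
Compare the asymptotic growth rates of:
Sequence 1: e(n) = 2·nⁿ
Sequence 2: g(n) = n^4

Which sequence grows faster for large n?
Comparing growth rates:
Growth-rate hierarchy: log n ≺ any polynomial ≺ any exponential cⁿ (c>1) ≺ n! ≺ nⁿ.
super-exponential nⁿ dominates polynomial degree 4 asymptotically.

e(n) grows faster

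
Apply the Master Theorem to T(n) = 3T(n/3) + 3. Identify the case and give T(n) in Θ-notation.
Master Theorem template: T(n) = a·T(n/b) + f(n).
Here: a=3, b=3, f(n)=3
Compute log_b(a) = log_3(3) = 1.
f(n) = 3 = O(n^(1-ε)) with ε = 1. Case 1: T(n) = Θ(n^log_b(a)) = Θ(n).

Case 1: T(n) = Θ(n)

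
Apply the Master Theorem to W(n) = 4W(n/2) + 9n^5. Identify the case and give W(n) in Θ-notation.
Master Theorem template: W(n) = a·W(n/b) + f(n).
Here: a=4, b=2, f(n)=9n^5
Compute log_b(a) = log_2(4) = 2.
f(n) = 9n^5 = Ω(n^(2+ε)) with ε = 3, and the regularity condition holds (a·f(n/b) = (a/b^5)·f(n) with a/b^5 = 2^-3 < 1). Case 3: W(n) = Θ(f(n)) = Θ(n^5).

Case 3: W(n) = Θ(n^5)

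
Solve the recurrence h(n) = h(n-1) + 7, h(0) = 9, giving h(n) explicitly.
Recurrence: h(n) = h(n-1) + 7, initial: h(0) = 9.
Each step adds 7, so h(n) = h(0) + 7n = 7n + 9.

h(n) = 7n + 9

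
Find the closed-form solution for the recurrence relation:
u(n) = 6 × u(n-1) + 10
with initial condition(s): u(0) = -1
Recurrence: u(n) = 6 × u(n-1) + 10, initial: u(0) = -1.
Try u(n) = A·6ⁿ + C. Substituting: A·6ⁿ + C = 6(A·6ⁿ⁻¹ + C) + 10 = A·6ⁿ + 6C + 10, so C = 6C + 10, giving C = -2. Then u(0) = A - 2 = -1 gives A = 1.

u(n) = 6ⁿ - 2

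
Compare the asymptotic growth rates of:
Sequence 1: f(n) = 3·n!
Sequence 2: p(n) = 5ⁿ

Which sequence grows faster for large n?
Comparing growth rates:
Growth-rate hierarchy: log n ≺ any polynomial ≺ any exponential cⁿ (c>1) ≺ n! ≺ nⁿ.
factorial dominates exponential base 5 asymptotically.

f(n) grows faster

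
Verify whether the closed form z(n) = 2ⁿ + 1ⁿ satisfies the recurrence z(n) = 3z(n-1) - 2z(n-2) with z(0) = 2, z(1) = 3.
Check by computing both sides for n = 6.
From the recurrence with z(0) = 2, z(1) = 3:
  z(0) = 2, z(1) = 3, z(2) = 5, z(3) = 9, z(4) = 17, z(5) = 33, z(6) = 65
  so the recurrence gives z(6) = 65.
From the proposed closed form z(n) = 2ⁿ + 1ⁿ:
  z(6) = 65.
Both sides give 65 at n = 6, and the initial condition(s) match, so the closed form is consistent.

Yes, the closed form is correct.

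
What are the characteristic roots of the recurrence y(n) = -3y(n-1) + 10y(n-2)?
Substitute y(n) = rⁿ and divide through by rⁿ⁻²: r² + 3r - 10 = 0
Factor: (r + 5)(r - 2) = 0, so r = -5, 2.
General solution: y(n) = A·(-5)ⁿ + B·2ⁿ

Characteristic: r² + 3r - 10 = 0, Roots: r = -5, 2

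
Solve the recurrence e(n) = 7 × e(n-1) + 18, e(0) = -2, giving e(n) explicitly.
Recurrence: e(n) = 7 × e(n-1) + 18, initial: e(0) = -2.
Try e(n) = A·7ⁿ + C. Substituting: A·7ⁿ + C = 7(A·7ⁿ⁻¹ + C) + 18 = A·7ⁿ + 7C + 18, so C = 7C + 18, giving C = -3. Then e(0) = A - 3 = -2 gives A = 1.

e(n) = 7ⁿ - 3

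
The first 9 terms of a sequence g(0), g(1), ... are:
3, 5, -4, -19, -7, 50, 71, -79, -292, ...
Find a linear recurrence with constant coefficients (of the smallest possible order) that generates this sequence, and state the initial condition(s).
Look for the lowest-order linear relation among consecutive terms.
Observation: g(n) - 1·g(n-1) - (-3)·g(n-2) = 0 holds for the shown terms, and no order-1 relation g(n) = α·g(n-1) + β fits.
Check at n=3: 1·-4 + (-3)·5 = -19. ✓

g(n) = g(n-1) - 3g(n-2), g(0) = 3, g(1) = 5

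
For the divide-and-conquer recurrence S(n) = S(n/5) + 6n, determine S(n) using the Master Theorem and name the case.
Master Theorem template: S(n) = a·S(n/b) + f(n).
Here: a=1, b=5, f(n)=6n
Compute log_b(a) = log_5(1) = 0.
f(n) = 6n = Ω(n^(0+ε)) with ε = 1, and the regularity condition holds (a·f(n/b) = (a/b^1)·f(n) with a/b^1 = 5^-1 < 1). Case 3: S(n) = Θ(f(n)) = Θ(n).

Case 3: S(n) = Θ(n)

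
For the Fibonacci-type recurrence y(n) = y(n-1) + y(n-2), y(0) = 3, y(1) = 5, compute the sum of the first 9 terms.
Computing the sequence terms: 3, 5, 8, 13, 21, 34, 55, 89, 144
Adding these values together:

372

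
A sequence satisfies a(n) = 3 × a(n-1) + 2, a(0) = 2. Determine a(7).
Computing step by step:
a(0) = 2
a(1) = 3 × 2 + 2 = 8
a(2) = 3 × 8 + 2 = 26
a(3) = 3 × 26 + 2 = 80
a(4) = 3 × 80 + 2 = 242
a(5) = 3 × 242 + 2 = 728
a(6) = 3 × 728 + 2 = 2186
a(7) = 3 × 2186 + 2 = 6560

6560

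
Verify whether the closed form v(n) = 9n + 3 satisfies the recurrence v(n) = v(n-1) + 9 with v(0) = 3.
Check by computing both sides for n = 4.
From the recurrence with v(0) = 3:
  v(0) = 3, v(1) = 12, v(2) = 21, v(3) = 30, v(4) = 39
  so the recurrence gives v(4) = 39.
From the proposed closed form v(n) = 9n + 3:
  v(4) = 39.
Both sides give 39 at n = 4, and the initial condition(s) match, so the closed form is consistent.

Yes, the closed form is correct.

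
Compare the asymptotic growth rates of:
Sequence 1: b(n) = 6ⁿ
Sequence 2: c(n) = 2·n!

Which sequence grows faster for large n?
Comparing growth rates:
Growth-rate hierarchy: log n ≺ any polynomial ≺ any exponential cⁿ (c>1) ≺ n! ≺ nⁿ.
factorial dominates exponential base 6 asymptotically.

c(n) grows faster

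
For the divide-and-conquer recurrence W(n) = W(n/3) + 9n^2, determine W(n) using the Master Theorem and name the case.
Master Theorem template: W(n) = a·W(n/b) + f(n).
Here: a=1, b=3, f(n)=9n^2
Compute log_b(a) = log_3(1) = 0.
f(n) = 9n^2 = Ω(n^(0+ε)) with ε = 2, and the regularity condition holds (a·f(n/b) = (a/b^2)·f(n) with a/b^2 = 3^-2 < 1). Case 3: W(n) = Θ(f(n)) = Θ(n^2).

Case 3: W(n) = Θ(n^2)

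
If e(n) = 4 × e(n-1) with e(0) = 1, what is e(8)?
Computing step by step:
e(0) = 1
e(1) = 4 × 1 = 4
e(2) = 4 × 4 = 16
e(3) = 4 × 16 = 64
e(4) = 4 × 64 = 256
e(5) = 4 × 256 = 1024
e(6) = 4 × 1024 = 4096
e(7) = 4 × 4096 = 16384
e(8) = 4 × 16384 = 65536

65536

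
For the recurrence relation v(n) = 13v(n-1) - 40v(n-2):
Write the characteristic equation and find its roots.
Substitute v(n) = rⁿ and divide through by rⁿ⁻²: r² - 13r + 40 = 0
Factor: (r - 5)(r - 8) = 0, so r = 5, 8.
General solution: v(n) = A·5ⁿ + B·8ⁿ

Characteristic: r² - 13r + 40 = 0, Roots: r = 5, 8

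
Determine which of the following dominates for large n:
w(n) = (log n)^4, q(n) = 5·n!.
Comparing growth rates:
Growth-rate hierarchy: log n ≺ any polynomial ≺ any exponential cⁿ (c>1) ≺ n! ≺ nⁿ.
factorial dominates polylogarithmic (log n)^4 asymptotically.

q(n) grows faster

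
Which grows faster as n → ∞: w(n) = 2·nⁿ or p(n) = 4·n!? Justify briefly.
Comparing growth rates:
Growth-rate hierarchy: log n ≺ any polynomial ≺ any exponential cⁿ (c>1) ≺ n! ≺ nⁿ.
super-exponential nⁿ dominates factorial asymptotically.

w(n) grows faster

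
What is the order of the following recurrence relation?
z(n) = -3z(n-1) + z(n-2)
The order is the largest lag k for which z(n-k) appears. Here the deepest term is z(n-2), so the order is 2.

Order 2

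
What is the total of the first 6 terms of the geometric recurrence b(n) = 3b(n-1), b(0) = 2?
Computing the sequence terms: 2, 6, 18, 54, 162, 486
Adding these values together:

728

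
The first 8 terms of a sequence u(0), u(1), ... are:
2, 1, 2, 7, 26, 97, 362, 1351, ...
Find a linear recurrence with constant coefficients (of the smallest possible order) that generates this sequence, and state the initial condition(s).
Look for the lowest-order linear relation among consecutive terms.
Observation: u(n) - 4·u(n-1) - (-1)·u(n-2) = 0 holds for the shown terms, and no order-1 relation u(n) = α·u(n-1) + β fits.
Check at n=3: 4·2 + (-1)·1 = 7. ✓

u(n) = 4u(n-1) - u(n-2), u(0) = 2, u(1) = 1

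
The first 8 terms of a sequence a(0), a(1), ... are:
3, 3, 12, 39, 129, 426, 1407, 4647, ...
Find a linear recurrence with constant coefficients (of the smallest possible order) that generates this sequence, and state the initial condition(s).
Look for the lowest-order linear relation among consecutive terms.
Observation: a(n) - 3·a(n-1) - (1)·a(n-2) = 0 holds for the shown terms, and no order-1 relation a(n) = α·a(n-1) + β fits.
Check at n=3: 3·12 + (1)·3 = 39. ✓

a(n) = 3a(n-1) + a(n-2), a(0) = 3, a(1) = 3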